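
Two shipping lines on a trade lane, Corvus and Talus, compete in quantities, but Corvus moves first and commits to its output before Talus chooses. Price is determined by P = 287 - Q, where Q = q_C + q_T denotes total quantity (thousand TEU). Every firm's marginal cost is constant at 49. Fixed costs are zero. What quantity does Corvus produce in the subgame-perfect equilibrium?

The follower Talus best-responds to any q_C: π_T = (287 - Q)q_T - 49q_T.
Setting the follower's marginal profit to zero, 238 - q_C - 2q_T = 0, i.e. q_T = (238 - q_C)/2.
The leader anticipates this reaction. Substituting into P = 287 - Q gives P = 168 - (1/2)q_C, so π_C = (168 - (1/2)q_C)q_C - 49q_C.
Maximising: ∂π_C/∂q_C = 119 - q_C = 0, giving q_C = 119.
Then q_T = (238 - 119)/2 = 119/2.

119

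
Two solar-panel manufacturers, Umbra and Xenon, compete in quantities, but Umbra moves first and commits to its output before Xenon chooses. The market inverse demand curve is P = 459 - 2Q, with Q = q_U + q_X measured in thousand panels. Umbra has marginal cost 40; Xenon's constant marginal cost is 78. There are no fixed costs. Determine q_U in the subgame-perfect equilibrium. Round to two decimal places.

The follower Xenon best-responds to any q_U: π_X = (459 - 2Q)q_X - 78q_X.
Setting the follower's marginal profit to zero, 381 - 2q_U - 4q_X = 0, i.e. q_X = (381 - 2q_U)/4.
The leader anticipates this reaction. Substituting into P = 459 - 2Q gives P = 537/2 - q_U, so π_U = (537/2 - q_U)q_U - 40q_U.
Leader FOC: 457/2 - 2q_U = 0, so q_U = 457/4.
Then q_X = (381 - 2·(457/4))/4 = 305/8.

114.25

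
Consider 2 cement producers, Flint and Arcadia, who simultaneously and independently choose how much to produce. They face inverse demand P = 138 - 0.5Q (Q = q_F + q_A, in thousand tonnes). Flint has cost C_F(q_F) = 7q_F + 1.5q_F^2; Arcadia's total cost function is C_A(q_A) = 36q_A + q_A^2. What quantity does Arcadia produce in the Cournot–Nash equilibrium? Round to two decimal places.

29.15

Flint's profit: π_F = (138 - 0.5Q)q_F - (7q_F + (3/2)q_F²). Setting ∂π_F/∂q_F = 0: 131 - 4q_F - (1/2)(q_A) = 0.
Arcadia's profit: π_A = (138 - 0.5Q)q_A - (36q_A + q_A²). Setting ∂π_A/∂q_A = 0: 102 - 3q_A - (1/2)(q_F) = 0.
Rearranging gives the reaction functions q_F = (131 - (1/2)q_A)/4 and q_A = (102 - (1/2)q_F)/3.
Solving the pair: q_F = 1368/47, q_A = 1370/47.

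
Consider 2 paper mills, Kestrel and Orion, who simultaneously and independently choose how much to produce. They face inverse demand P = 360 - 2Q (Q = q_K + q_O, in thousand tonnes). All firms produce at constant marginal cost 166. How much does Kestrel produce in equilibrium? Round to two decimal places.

32.33

Each firm earns π_i = (360 - 2Q)q_i - 166q_i.
Setting ∂π_i/∂q_i = 0 with rivals' quantities fixed: 194 - 4q_i - 2q_j = 0.
By symmetry each firm produces the same amount; substituting q_j = q_i yields q_i = 194/6 = 97/3.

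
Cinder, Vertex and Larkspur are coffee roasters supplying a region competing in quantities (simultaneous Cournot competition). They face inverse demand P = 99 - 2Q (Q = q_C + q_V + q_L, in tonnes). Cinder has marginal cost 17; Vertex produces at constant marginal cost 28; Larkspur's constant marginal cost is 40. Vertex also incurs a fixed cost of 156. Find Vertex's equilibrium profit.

6

Cinder's profit: π_C = (99 - 2Q)q_C - (17q_C). Setting ∂π_C/∂q_C = 0: 82 - 4q_C - 2(q_V + q_L) = 0.
Vertex's first-order condition: 71 - 4q_V - 2(q_C + q_L) = 0.
Larkspur's profit: π_L = (99 - 2Q)q_L - (40q_L). Setting ∂π_L/∂q_L = 0: 59 - 4q_L - 2(q_C + q_V) = 0.
Adding the 3 conditions: 212 − 4Q − 4Q = 0, i.e. Q = 53/2.
Back-substituting: q_C = (82 − 53)/2 = 29/2, q_V = (71 − 53)/2 = 9, q_L = (59 − 53)/2 = 3.
Price P = 99 - 2·(53/2) = 46.
Vertex's profit: (46 - 28)·9 - 156 = 6.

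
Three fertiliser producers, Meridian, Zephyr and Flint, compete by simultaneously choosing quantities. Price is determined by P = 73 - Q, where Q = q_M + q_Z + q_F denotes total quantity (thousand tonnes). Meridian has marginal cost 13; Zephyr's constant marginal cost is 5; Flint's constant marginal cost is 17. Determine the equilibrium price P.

27

Meridian's profit: π_M = (73 - Q)q_M - (13q_M). Setting ∂π_M/∂q_M = 0: 60 - 2q_M - (q_Z + q_F) = 0.
Zephyr's profit: π_Z = (73 - Q)q_Z - (5q_Z). Setting ∂π_Z/∂q_Z = 0: 68 - 2q_Z - (q_M + q_F) = 0.
Flint's first-order condition: 56 - 2q_F - (q_M + q_Z) = 0.
Adding the 3 conditions: 184 − 2Q − 2Q = 0, i.e. Q = 46.
Back-substituting: q_M = (60 − 46) = 14, q_Z = (68 − 46) = 22, q_F = (56 − 46) = 10.
Total output Q = 46, so price P = 73 - 46 = 27.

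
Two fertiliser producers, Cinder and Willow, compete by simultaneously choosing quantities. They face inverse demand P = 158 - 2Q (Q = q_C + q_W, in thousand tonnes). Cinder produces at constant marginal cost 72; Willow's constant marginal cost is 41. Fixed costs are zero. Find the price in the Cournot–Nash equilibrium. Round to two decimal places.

Cinder's profit: π_C = (158 - 2Q)q_C - (72q_C). Setting ∂π_C/∂q_C = 0: 86 - 4q_C - 2(q_W) = 0.
Willow's profit: π_W = (158 - 2Q)q_W - (41q_W). Setting ∂π_W/∂q_W = 0: 117 - 4q_W - 2(q_C) = 0.
Rearranging gives the reaction functions q_C = (86 - 2q_W)/4 and q_W = (117 - 2q_C)/4.
Substituting one into the other gives q_C = 55/6 and q_W = 74/3.
Total output Q = 203/6, so price P = 158 - 2·(203/6) = 271/3.

90.33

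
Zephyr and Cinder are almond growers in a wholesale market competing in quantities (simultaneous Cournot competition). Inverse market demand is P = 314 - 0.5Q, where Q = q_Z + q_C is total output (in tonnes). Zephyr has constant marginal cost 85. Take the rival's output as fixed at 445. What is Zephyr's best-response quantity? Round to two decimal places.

With the rival's output fixed at 445, Zephyr's profit is π_Z = (314 - (1/2)·445 - (1/2)q_Z)q_Z - (85q_Z) = (183/2 - (1/2)q_Z)q_Z - (85q_Z).
∂π_Z/∂q_Z = 13/2 - q_Z = 0, so q_Z = 13/2.

6.50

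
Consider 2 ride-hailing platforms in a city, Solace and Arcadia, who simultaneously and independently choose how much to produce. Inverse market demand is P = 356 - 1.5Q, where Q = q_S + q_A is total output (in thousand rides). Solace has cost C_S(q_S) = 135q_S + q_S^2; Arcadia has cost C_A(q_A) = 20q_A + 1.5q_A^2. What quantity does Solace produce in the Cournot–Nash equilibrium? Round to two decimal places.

Solace's profit: π_S = (356 - 1.5Q)q_S - (135q_S + q_S²). Setting ∂π_S/∂q_S = 0: 221 - 5q_S - (3/2)(q_A) = 0.
Arcadia's first-order condition: 336 - 6q_A - (3/2)(q_S) = 0.
So q_S = (221 - (3/2)q_A)/5 and q_A = (336 - (3/2)q_S)/6.
Solving the pair: q_S = 1096/37, q_A = 1798/37.

29.62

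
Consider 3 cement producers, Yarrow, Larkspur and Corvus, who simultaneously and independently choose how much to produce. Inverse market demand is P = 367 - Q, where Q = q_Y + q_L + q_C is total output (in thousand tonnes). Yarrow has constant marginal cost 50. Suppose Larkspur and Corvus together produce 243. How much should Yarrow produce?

With rivals' combined output fixed at 243, Yarrow's profit is π_Y = (367 - 243 - q_Y)q_Y - (50q_Y) = (124 - q_Y)q_Y - (50q_Y).
∂π_Y/∂q_Y = 74 - 2q_Y = 0, so q_Y = 37.

37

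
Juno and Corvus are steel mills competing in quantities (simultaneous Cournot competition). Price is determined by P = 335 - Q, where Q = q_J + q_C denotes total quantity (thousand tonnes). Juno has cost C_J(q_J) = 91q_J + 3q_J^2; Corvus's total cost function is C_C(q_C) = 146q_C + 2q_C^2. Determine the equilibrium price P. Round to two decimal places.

Juno's profit: π_J = (335 - Q)q_J - (91q_J + 3q_J²). Setting ∂π_J/∂q_J = 0: 244 - 8q_J - (q_C) = 0.
Corvus's profit: π_C = (335 - Q)q_C - (146q_C + 2q_C²). Setting ∂π_C/∂q_C = 0: 189 - 6q_C - (q_J) = 0.
So q_J = (244 - q_C)/8 and q_C = (189 - q_J)/6.
Substituting one into the other gives q_J = 1275/47 and q_C = 1268/47.
Total output Q = 54.1064, so price P = 335 - 54.1064 = 280.8936.

280.89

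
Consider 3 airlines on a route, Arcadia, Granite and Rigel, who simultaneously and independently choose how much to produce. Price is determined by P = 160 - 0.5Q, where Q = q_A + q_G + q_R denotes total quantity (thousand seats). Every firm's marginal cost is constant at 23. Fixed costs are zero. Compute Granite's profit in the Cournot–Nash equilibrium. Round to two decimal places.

2346.13

Each firm earns π_i = (160 - 0.5Q)q_i - 23q_i.
First-order condition (treating rivals' output as given): 137 - q_i - (1/2)·Σ_{j≠i} q_j = 0.
By symmetry each firm produces the same amount; substituting Σ_{j≠i} q_j = 2q_i yields q_i = 137/2.
Price P = 160 - (1/2)·(411/2) = 229/4.
Granite's profit: (229/4 - 23)·(137/2) = 2346.1250.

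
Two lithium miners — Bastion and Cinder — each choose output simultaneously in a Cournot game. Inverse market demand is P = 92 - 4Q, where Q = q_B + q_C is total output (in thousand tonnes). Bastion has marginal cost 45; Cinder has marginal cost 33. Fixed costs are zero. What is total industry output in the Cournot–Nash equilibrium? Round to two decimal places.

Bastion's profit: π_B = (92 - 4Q)q_B - (45q_B). Setting ∂π_B/∂q_B = 0: 47 - 8q_B - 4(q_C) = 0.
Cinder's profit: π_C = (92 - 4Q)q_C - (33q_C). Setting ∂π_C/∂q_C = 0: 59 - 8q_C - 4(q_B) = 0.
So q_B = (47 - 4q_C)/8 and q_C = (59 - 4q_B)/8.
Solving the pair: q_B = 35/12, q_C = 71/12.
Total output Q = 35/12 + 71/12 = 53/6.

8.83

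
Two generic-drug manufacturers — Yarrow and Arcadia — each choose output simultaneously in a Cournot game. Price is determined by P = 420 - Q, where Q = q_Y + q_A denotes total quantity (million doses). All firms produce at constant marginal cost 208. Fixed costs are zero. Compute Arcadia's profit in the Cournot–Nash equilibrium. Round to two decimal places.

A representative firm's profit is π_i = q_i(420 - Q) - 208q_i.
First-order condition (treating rivals' output as given): 212 - 2q_i - q_j = 0.
With identical firms every q_j equals q_i, so q_j = q_i and 212 = 3q_i, giving q_i = 212/3.
Price P = 420 - 424/3 = 836/3.
Arcadia's profit: (836/3 - 208)·(212/3) = 4993.7778.

4993.78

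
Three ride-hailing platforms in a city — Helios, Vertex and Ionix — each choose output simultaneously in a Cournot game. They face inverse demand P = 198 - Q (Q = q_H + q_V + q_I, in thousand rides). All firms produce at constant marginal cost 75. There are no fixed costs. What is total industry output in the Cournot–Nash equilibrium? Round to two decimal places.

92.25

Each firm earns π_i = (198 - Q)q_i - 75q_i.
Setting ∂π_i/∂q_i = 0 with rivals' quantities fixed: 123 - 2q_i - Σ_{j≠i} q_j = 0.
By symmetry each firm produces the same amount; substituting Σ_{j≠i} q_j = 2q_i yields q_i = 123/4.
Total output Q = 123/4 + 123/4 + 123/4 = 369/4.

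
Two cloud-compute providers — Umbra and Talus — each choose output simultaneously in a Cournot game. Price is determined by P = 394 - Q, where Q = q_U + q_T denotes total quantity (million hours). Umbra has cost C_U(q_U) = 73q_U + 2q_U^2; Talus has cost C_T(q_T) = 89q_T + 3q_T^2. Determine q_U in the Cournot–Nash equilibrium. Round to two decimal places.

Umbra's profit: π_U = (394 - Q)q_U - (73q_U + 2q_U²). Setting ∂π_U/∂q_U = 0: 321 - 6q_U - (q_T) = 0.
Talus's profit: π_T = (394 - Q)q_T - (89q_T + 3q_T²). Setting ∂π_T/∂q_T = 0: 305 - 8q_T - (q_U) = 0.
So q_U = (321 - q_T)/6 and q_T = (305 - q_U)/8.
Solving the pair: q_U = 48.1489, q_T = 1509/47.

48.15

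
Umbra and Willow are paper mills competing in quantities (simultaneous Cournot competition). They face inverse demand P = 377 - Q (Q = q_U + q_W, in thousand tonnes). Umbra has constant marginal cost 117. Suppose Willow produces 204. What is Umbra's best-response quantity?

With the rival's output fixed at 204, Umbra's profit is π_U = (377 - 204 - q_U)q_U - (117q_U) = (173 - q_U)q_U - (117q_U).
∂π_U/∂q_U = 56 - 2q_U = 0, so q_U = 28.

28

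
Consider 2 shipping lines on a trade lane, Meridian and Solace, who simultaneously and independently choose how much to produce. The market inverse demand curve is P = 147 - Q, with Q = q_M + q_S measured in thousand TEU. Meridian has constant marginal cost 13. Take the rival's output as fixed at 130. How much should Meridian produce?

2

With the rival's output fixed at 130, Meridian's profit is π_M = (147 - 130 - q_M)q_M - (13q_M) = (17 - q_M)q_M - (13q_M).
∂π_M/∂q_M = 4 - 2q_M = 0, so q_M = 2.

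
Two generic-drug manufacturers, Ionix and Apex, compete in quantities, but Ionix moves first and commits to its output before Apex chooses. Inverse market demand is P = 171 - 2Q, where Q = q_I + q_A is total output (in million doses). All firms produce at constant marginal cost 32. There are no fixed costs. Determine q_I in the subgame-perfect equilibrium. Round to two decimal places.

34.75

Solve by backward induction. Given q_I, the follower Apex maximises π_A = (171 - 2q_I - 2q_A)q_A - 32q_A.
Follower FOC: 139 - 2q_I - 4q_A = 0, so q_A(q_I) = (139 - 2q_I)/4.
The leader anticipates this reaction. Substituting into P = 171 - 2Q gives P = 203/2 - q_I, so π_I = (203/2 - q_I)q_I - 32q_I.
Leader FOC: 139/2 - 2q_I = 0, so q_I = 139/4.
Then q_A = (139 - 2·(139/4))/4 = 139/8.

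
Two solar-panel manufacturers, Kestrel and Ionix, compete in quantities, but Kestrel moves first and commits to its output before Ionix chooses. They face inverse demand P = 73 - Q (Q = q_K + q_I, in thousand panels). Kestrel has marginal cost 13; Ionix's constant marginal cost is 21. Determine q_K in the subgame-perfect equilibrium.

Solve by backward induction. Given q_K, the follower Ionix maximises π_I = (73 - q_K - q_I)q_I - 21q_I.
Follower FOC: 52 - q_K - 2q_I = 0, so q_I(q_K) = (52 - q_K)/2.
The leader anticipates this reaction. Substituting into P = 73 - Q gives P = 47 - (1/2)q_K, so π_K = (47 - (1/2)q_K)q_K - 13q_K.
The leader's first-order condition 34 - q_K = 0 yields q_K = 34.
Then q_I = (52 - 34)/2 = 9.

34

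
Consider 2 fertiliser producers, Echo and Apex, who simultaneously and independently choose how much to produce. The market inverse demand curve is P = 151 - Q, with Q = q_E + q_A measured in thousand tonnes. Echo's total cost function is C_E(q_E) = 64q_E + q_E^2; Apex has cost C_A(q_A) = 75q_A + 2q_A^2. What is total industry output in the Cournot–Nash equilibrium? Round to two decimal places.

Echo's profit: π_E = (151 - Q)q_E - (64q_E + q_E²). Setting ∂π_E/∂q_E = 0: 87 - 4q_E - (q_A) = 0.
Apex's first-order condition: 76 - 6q_A - (q_E) = 0.
Rearranging gives the reaction functions q_E = (87 - q_A)/4 and q_A = (76 - q_E)/6.
Solving the pair: q_E = 446/23, q_A = 217/23.
Total output Q = 446/23 + 217/23 = 663/23.

28.83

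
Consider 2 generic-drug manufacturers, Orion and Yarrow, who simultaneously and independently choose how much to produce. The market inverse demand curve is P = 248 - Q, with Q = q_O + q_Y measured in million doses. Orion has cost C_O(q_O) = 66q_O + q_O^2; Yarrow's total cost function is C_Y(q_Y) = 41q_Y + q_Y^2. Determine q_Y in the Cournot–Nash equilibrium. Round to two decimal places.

Orion's profit: π_O = (248 - Q)q_O - (66q_O + q_O²). Setting ∂π_O/∂q_O = 0: 182 - 4q_O - (q_Y) = 0.
Yarrow's first-order condition: 207 - 4q_Y - (q_O) = 0.
Rearranging gives the reaction functions q_O = (182 - q_Y)/4 and q_Y = (207 - q_O)/4.
Solving the pair: q_O = 521/15, q_Y = 646/15.

43.07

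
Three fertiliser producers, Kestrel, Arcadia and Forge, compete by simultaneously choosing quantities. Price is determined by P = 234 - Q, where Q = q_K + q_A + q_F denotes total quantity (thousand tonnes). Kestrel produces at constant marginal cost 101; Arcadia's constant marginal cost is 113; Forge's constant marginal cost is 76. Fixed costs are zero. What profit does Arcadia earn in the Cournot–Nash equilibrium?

Kestrel's profit: π_K = (234 - Q)q_K - (101q_K). Setting ∂π_K/∂q_K = 0: 133 - 2q_K - (q_A + q_F) = 0.
Arcadia's profit: π_A = (234 - Q)q_A - (113q_A). Setting ∂π_A/∂q_A = 0: 121 - 2q_A - (q_K + q_F) = 0.
Forge's profit: π_F = (234 - Q)q_F - (76q_F). Setting ∂π_F/∂q_F = 0: 158 - 2q_F - (q_K + q_A) = 0.
Adding the 3 first-order conditions: 412 − 4Q = 0, so Q = 103.
Back-substituting: q_K = (133 − 103) = 30, q_A = (121 − 103) = 18, q_F = (158 − 103) = 55.
Price P = 234 - 103 = 131.
Arcadia's profit: (131 - 113)·18 = 324.

324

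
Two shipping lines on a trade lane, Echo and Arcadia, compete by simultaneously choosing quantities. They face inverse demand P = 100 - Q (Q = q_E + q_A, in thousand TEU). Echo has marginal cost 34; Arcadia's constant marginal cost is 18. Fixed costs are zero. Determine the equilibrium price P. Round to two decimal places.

50.67

Echo's profit: π_E = (100 - Q)q_E - (34q_E). Setting ∂π_E/∂q_E = 0: 66 - 2q_E - (q_A) = 0.
Arcadia's profit: π_A = (100 - Q)q_A - (18q_A). Setting ∂π_A/∂q_A = 0: 82 - 2q_A - (q_E) = 0.
So q_E = (66 - q_A)/2 and q_A = (82 - q_E)/2.
Solving the pair: q_E = 50/3, q_A = 98/3.
Total output Q = 148/3, so price P = 100 - 148/3 = 152/3.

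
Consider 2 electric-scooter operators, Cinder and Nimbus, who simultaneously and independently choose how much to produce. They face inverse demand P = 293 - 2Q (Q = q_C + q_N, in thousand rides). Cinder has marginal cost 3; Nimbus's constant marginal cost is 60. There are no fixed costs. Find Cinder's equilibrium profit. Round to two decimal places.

6689.39

Cinder's profit: π_C = (293 - 2Q)q_C - (3q_C). Setting ∂π_C/∂q_C = 0: 290 - 4q_C - 2(q_N) = 0.
Nimbus's profit: π_N = (293 - 2Q)q_N - (60q_N). Setting ∂π_N/∂q_N = 0: 233 - 4q_N - 2(q_C) = 0.
Rearranging gives the reaction functions q_C = (290 - 2q_N)/4 and q_N = (233 - 2q_C)/4.
Solving the pair: q_C = 347/6, q_N = 88/3.
Price P = 293 - 2·(523/6) = 356/3.
Cinder's profit: (356/3 - 3)·(347/6) = 6689.3889.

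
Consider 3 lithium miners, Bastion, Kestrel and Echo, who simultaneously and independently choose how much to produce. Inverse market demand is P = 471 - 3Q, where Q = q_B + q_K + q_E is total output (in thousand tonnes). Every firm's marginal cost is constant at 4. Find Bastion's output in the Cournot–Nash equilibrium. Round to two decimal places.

A representative firm's profit is π_i = q_i(471 - 3Q) - 4q_i.
Setting ∂π_i/∂q_i = 0 with rivals' quantities fixed: 467 - 6q_i - 3·Σ_{j≠i} q_j = 0.
By symmetry each firm produces the same amount; substituting Σ_{j≠i} q_j = 2q_i yields q_i = 467/12.

38.92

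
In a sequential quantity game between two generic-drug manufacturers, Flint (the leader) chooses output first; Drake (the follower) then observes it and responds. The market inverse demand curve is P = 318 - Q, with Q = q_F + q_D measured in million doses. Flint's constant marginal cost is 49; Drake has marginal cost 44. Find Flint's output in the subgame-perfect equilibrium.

The follower Drake best-responds to any q_F: π_D = (318 - Q)q_D - 44q_D.
Follower FOC: 274 - q_F - 2q_D = 0, so q_D(q_F) = (274 - q_F)/2.
The leader anticipates this reaction. Substituting into P = 318 - Q gives P = 181 - (1/2)q_F, so π_F = (181 - (1/2)q_F)q_F - 49q_F.
Leader FOC: 132 - q_F = 0, so q_F = 132.
Then q_D = (274 - 132)/2 = 71.

132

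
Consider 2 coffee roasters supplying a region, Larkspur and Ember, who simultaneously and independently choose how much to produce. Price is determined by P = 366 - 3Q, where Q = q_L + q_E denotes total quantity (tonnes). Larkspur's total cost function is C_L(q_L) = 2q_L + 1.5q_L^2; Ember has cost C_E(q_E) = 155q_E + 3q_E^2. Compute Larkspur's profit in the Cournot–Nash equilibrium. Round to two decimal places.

6405.06

Larkspur's profit: π_L = (366 - 3Q)q_L - (2q_L + (3/2)q_L²). Setting ∂π_L/∂q_L = 0: 364 - 9q_L - 3(q_E) = 0.
Ember's first-order condition: 211 - 12q_E - 3(q_L) = 0.
Rearranging gives the reaction functions q_L = (364 - 3q_E)/9 and q_E = (211 - 3q_L)/12.
Solving the pair: q_L = 415/11, q_E = 269/33.
Price P = 366 - 3·(1514/33) = 228.3636.
Larkspur's profit: 228.3636·(415/11) - 2·(415/11) - (3/2)(415/11)² = 6405.0620.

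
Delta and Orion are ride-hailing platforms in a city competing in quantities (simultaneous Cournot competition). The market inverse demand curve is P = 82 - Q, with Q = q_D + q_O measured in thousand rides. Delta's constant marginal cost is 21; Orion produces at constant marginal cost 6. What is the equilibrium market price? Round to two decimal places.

Delta's profit: π_D = (82 - Q)q_D - (21q_D). Setting ∂π_D/∂q_D = 0: 61 - 2q_D - (q_O) = 0.
Orion's profit: π_O = (82 - Q)q_O - (6q_O). Setting ∂π_O/∂q_O = 0: 76 - 2q_O - (q_D) = 0.
Rearranging gives the reaction functions q_D = (61 - q_O)/2 and q_O = (76 - q_D)/2.
Substituting one into the other gives q_D = 46/3 and q_O = 91/3.
Total output Q = 137/3, so price P = 82 - 137/3 = 109/3.

36.33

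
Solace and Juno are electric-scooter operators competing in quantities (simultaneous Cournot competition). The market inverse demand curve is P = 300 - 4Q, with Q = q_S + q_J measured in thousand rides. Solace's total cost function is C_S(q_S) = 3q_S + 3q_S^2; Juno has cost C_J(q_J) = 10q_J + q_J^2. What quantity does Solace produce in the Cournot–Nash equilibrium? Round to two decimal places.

14.60

Solace's profit: π_S = (300 - 4Q)q_S - (3q_S + 3q_S²). Setting ∂π_S/∂q_S = 0: 297 - 14q_S - 4(q_J) = 0.
Juno's first-order condition: 290 - 10q_J - 4(q_S) = 0.
Best responses: q_S = (297 - 4q_J)/14, q_J = (290 - 4q_S)/10.
Solving the pair: q_S = 905/62, q_J = 718/31.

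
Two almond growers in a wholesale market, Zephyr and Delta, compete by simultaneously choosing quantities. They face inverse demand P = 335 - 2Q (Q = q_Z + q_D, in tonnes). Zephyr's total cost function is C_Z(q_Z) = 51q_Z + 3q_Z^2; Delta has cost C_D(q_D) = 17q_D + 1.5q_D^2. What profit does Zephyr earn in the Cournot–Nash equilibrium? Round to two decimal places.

Zephyr's profit: π_Z = (335 - 2Q)q_Z - (51q_Z + 3q_Z²). Setting ∂π_Z/∂q_Z = 0: 284 - 10q_Z - 2(q_D) = 0.
Delta's profit: π_D = (335 - 2Q)q_D - (17q_D + (3/2)q_D²). Setting ∂π_D/∂q_D = 0: 318 - 7q_D - 2(q_Z) = 0.
Rearranging gives the reaction functions q_Z = (284 - 2q_D)/10 and q_D = (318 - 2q_Z)/7.
Solving the pair: q_Z = 676/33, q_D = 1306/33.
Price P = 335 - 2·(1982/33) = 214.8788.
Zephyr's profit: 214.8788·(676/33) - 51·(676/33) - 3(676/33)² = 2098.1451.

2098.15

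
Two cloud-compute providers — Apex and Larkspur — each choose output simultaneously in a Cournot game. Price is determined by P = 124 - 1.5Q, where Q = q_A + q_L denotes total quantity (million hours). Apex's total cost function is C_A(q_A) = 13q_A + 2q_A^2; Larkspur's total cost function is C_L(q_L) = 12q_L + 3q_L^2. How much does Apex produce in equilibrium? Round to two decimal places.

13.68

Apex's profit: π_A = (124 - 1.5Q)q_A - (13q_A + 2q_A²). Setting ∂π_A/∂q_A = 0: 111 - 7q_A - (3/2)(q_L) = 0.
Larkspur's profit: π_L = (124 - 1.5Q)q_L - (12q_L + 3q_L²). Setting ∂π_L/∂q_L = 0: 112 - 9q_L - (3/2)(q_A) = 0.
So q_A = (111 - (3/2)q_L)/7 and q_L = (112 - (3/2)q_A)/9.
Substituting one into the other gives q_A = 1108/81 and q_L = 10.1646.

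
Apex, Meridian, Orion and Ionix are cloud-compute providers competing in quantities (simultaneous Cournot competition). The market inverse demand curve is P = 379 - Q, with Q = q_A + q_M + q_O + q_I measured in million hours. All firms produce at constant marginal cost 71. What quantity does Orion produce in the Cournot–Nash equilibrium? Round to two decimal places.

61.60

Each firm earns π_i = (379 - Q)q_i - 71q_i.
First-order condition (treating rivals' output as given): 308 - 2q_i - Σ_{j≠i} q_j = 0.
By symmetry each firm produces the same amount; substituting Σ_{j≠i} q_j = 3q_i yields q_i = 308/5.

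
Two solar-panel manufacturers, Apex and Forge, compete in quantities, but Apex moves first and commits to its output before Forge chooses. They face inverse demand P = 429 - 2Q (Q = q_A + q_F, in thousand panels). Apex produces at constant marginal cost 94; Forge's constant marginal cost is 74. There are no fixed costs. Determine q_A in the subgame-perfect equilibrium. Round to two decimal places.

The follower Forge best-responds to any q_A: π_F = (429 - 2Q)q_F - 74q_F.
Setting the follower's marginal profit to zero, 355 - 2q_A - 4q_F = 0, i.e. q_F = (355 - 2q_A)/4.
The leader anticipates this reaction. Substituting into P = 429 - 2Q gives P = 503/2 - q_A, so π_A = (503/2 - q_A)q_A - 94q_A.
Maximising: ∂π_A/∂q_A = 315/2 - 2q_A = 0, giving q_A = 315/4.
Then q_F = (355 - 2·(315/4))/4 = 395/8.

78.75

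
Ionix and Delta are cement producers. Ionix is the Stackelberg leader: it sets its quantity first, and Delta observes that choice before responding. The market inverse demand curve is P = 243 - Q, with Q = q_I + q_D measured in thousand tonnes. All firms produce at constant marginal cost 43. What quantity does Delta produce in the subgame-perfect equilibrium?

The follower Delta best-responds to any q_I: π_D = (243 - Q)q_D - 43q_D.
∂π_D/∂q_D = 200 - q_I - 2q_D = 0 gives the reaction function q_D = (200 - q_I)/2.
Ionix substitutes q_D(q_I) into its own profit: π_I = q_I(243 - q_I - (200 - q_I)/2) - 43q_I = (143 - (1/2)q_I)q_I - 43q_I.
Maximising: ∂π_I/∂q_I = 100 - q_I = 0, giving q_I = 100.
Then q_D = (200 - 100)/2 = 50.

50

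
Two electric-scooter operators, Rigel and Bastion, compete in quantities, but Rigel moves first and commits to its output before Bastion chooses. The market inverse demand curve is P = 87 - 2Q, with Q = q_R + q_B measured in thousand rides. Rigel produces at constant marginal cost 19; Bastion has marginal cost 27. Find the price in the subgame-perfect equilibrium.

Solve by backward induction. Given q_R, the follower Bastion maximises π_B = (87 - 2q_R - 2q_B)q_B - 27q_B.
Follower FOC: 60 - 2q_R - 4q_B = 0, so q_B(q_R) = (60 - 2q_R)/4.
The leader anticipates this reaction. Substituting into P = 87 - 2Q gives P = 57 - q_R, so π_R = (57 - q_R)q_R - 19q_R.
Maximising: ∂π_R/∂q_R = 38 - 2q_R = 0, giving q_R = 19.
Then q_B = (60 - 2·19)/4 = 11/2.
Total output Q = 49/2, so price P = 87 - 2·(49/2) = 38.

38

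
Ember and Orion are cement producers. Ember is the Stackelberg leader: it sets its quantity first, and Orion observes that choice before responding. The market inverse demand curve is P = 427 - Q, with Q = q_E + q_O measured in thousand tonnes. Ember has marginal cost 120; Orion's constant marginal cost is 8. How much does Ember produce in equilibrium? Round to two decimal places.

97.50

The follower Orion best-responds to any q_E: π_O = (427 - Q)q_O - 8q_O.
Setting the follower's marginal profit to zero, 419 - q_E - 2q_O = 0, i.e. q_O = (419 - q_E)/2.
The leader anticipates this reaction. Substituting into P = 427 - Q gives P = 435/2 - (1/2)q_E, so π_E = (435/2 - (1/2)q_E)q_E - 120q_E.
Maximising: ∂π_E/∂q_E = 195/2 - q_E = 0, giving q_E = 195/2.
Then q_O = (419 - 195/2)/2 = 643/4.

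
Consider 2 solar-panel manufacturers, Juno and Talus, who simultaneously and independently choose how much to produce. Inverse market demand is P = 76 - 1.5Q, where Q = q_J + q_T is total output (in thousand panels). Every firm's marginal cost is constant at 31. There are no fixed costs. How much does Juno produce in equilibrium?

Each firm earns π_i = (76 - 1.5Q)q_i - 31q_i.
Setting ∂π_i/∂q_i = 0 with rivals' quantities fixed: 45 - 3q_i - (3/2)q_j = 0.
By symmetry each firm produces the same amount; substituting q_j = q_i yields q_i = 45/(9/2) = 10.

10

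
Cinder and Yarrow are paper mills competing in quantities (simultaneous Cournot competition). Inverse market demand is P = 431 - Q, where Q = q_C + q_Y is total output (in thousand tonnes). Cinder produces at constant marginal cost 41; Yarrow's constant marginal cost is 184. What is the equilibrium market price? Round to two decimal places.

218.67

Cinder's profit: π_C = (431 - Q)q_C - (41q_C). Setting ∂π_C/∂q_C = 0: 390 - 2q_C - (q_Y) = 0.
Yarrow's profit: π_Y = (431 - Q)q_Y - (184q_Y). Setting ∂π_Y/∂q_Y = 0: 247 - 2q_Y - (q_C) = 0.
Best responses: q_C = (390 - q_Y)/2, q_Y = (247 - q_C)/2.
Solving the pair: q_C = 533/3, q_Y = 104/3.
Total output Q = 637/3, so price P = 431 - 637/3 = 656/3.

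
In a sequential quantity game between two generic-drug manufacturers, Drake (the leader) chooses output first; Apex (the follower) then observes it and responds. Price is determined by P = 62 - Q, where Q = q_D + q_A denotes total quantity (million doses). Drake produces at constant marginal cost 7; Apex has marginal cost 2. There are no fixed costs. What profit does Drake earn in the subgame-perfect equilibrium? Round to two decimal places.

Solve by backward induction. Given q_D, the follower Apex maximises π_A = (62 - q_D - q_A)q_A - 2q_A.
Follower FOC: 60 - q_D - 2q_A = 0, so q_A(q_D) = (60 - q_D)/2.
Drake substitutes q_A(q_D) into its own profit: π_D = q_D(62 - q_D - (60 - q_D)/2) - 7q_D = (32 - (1/2)q_D)q_D - 7q_D.
The leader's first-order condition 25 - q_D = 0 yields q_D = 25.
Then q_A = (60 - 25)/2 = 35/2.
Price P = 62 - 85/2 = 39/2.
Drake's profit: (39/2 - 7)·25 = 625/2.

312.50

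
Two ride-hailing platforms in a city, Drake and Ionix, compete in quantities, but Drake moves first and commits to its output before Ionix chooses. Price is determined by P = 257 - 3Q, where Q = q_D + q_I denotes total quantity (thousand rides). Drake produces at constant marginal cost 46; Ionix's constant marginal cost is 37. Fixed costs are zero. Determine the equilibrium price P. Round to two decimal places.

The follower Ionix best-responds to any q_D: π_I = (257 - 3Q)q_I - 37q_I.
Setting the follower's marginal profit to zero, 220 - 3q_D - 6q_I = 0, i.e. q_I = (220 - 3q_D)/6.
Drake substitutes q_I(q_D) into its own profit: π_D = q_D(257 - 3q_D - (220 - 3q_D)/2) - 46q_D = (147 - (3/2)q_D)q_D - 46q_D.
Leader FOC: 101 - 3q_D = 0, so q_D = 101/3.
Then q_I = (220 - 3·(101/3))/6 = 119/6.
Total output Q = 107/2, so price P = 257 - 3·(107/2) = 193/2.

96.50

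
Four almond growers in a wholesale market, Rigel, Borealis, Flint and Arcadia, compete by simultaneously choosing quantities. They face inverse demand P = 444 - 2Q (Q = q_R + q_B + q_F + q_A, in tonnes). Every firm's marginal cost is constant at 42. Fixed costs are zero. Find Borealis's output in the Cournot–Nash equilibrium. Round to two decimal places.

40.20

Each firm earns π_i = (444 - 2Q)q_i - 42q_i.
First-order condition (treating rivals' output as given): 402 - 4q_i - 2·Σ_{j≠i} q_j = 0.
With identical firms every q_j equals q_i, so Σ_{j≠i} q_j = 3q_i and 402 = 10q_i, giving q_i = 201/5.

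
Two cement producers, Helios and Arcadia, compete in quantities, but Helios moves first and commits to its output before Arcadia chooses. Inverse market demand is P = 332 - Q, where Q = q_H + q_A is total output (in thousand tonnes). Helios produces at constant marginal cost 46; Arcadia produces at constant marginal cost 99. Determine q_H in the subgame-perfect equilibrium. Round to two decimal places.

The follower Arcadia best-responds to any q_H: π_A = (332 - Q)q_A - 99q_A.
Follower FOC: 233 - q_H - 2q_A = 0, so q_A(q_H) = (233 - q_H)/2.
Helios substitutes q_A(q_H) into its own profit: π_H = q_H(332 - q_H - (233 - q_H)/2) - 46q_H = (431/2 - (1/2)q_H)q_H - 46q_H.
The leader's first-order condition 339/2 - q_H = 0 yields q_H = 339/2.
Then q_A = (233 - 339/2)/2 = 127/4.

169.50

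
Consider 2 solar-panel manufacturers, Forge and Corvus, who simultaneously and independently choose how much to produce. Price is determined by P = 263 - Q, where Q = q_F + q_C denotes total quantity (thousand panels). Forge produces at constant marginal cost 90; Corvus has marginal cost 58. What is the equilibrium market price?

137

Forge's profit: π_F = (263 - Q)q_F - (90q_F). Setting ∂π_F/∂q_F = 0: 173 - 2q_F - (q_C) = 0.
Corvus's first-order condition: 205 - 2q_C - (q_F) = 0.
Rearranging gives the reaction functions q_F = (173 - q_C)/2 and q_C = (205 - q_F)/2.
Solving the pair: q_F = 47, q_C = 79.
Total output Q = 126, so price P = 263 - 126 = 137.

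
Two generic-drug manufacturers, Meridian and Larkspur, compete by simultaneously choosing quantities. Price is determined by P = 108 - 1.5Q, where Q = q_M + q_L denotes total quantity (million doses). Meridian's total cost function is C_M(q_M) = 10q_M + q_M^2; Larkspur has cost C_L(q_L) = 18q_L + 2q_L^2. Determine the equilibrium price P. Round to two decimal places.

Meridian's profit: π_M = (108 - 1.5Q)q_M - (10q_M + q_M²). Setting ∂π_M/∂q_M = 0: 98 - 5q_M - (3/2)(q_L) = 0.
Larkspur's first-order condition: 90 - 7q_L - (3/2)(q_M) = 0.
Best responses: q_M = (98 - (3/2)q_L)/5, q_L = (90 - (3/2)q_M)/7.
Substituting one into the other gives q_M = 16.8244 and q_L = 1212/131.
Total output Q = 26.0763, so price P = 108 - (3/2)·26.0763 = 68.8855.

68.89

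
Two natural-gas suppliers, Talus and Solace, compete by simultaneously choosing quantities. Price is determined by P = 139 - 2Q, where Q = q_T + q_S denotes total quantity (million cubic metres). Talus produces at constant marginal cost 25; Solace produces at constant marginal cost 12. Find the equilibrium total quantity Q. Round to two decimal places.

40.17

Talus's profit: π_T = (139 - 2Q)q_T - (25q_T). Setting ∂π_T/∂q_T = 0: 114 - 4q_T - 2(q_S) = 0.
Solace's profit: π_S = (139 - 2Q)q_S - (12q_S). Setting ∂π_S/∂q_S = 0: 127 - 4q_S - 2(q_T) = 0.
So q_T = (114 - 2q_S)/4 and q_S = (127 - 2q_T)/4.
Substituting one into the other gives q_T = 101/6 and q_S = 70/3.
Total output Q = 101/6 + 70/3 = 241/6.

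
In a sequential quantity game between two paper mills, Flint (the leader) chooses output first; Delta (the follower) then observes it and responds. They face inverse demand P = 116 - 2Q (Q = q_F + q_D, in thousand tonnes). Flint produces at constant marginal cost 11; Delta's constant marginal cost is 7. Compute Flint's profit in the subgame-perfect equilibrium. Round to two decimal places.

637.56

The follower Delta best-responds to any q_F: π_D = (116 - 2Q)q_D - 7q_D.
Setting the follower's marginal profit to zero, 109 - 2q_F - 4q_D = 0, i.e. q_D = (109 - 2q_F)/4.
Flint substitutes q_D(q_F) into its own profit: π_F = q_F(116 - 2q_F - (109 - 2q_F)/2) - 11q_F = (123/2 - q_F)q_F - 11q_F.
Maximising: ∂π_F/∂q_F = 101/2 - 2q_F = 0, giving q_F = 101/4.
Then q_D = (109 - 2·(101/4))/4 = 117/8.
Price P = 116 - 2·(319/8) = 145/4.
Flint's profit: (145/4 - 11)·(101/4) = 637.5625.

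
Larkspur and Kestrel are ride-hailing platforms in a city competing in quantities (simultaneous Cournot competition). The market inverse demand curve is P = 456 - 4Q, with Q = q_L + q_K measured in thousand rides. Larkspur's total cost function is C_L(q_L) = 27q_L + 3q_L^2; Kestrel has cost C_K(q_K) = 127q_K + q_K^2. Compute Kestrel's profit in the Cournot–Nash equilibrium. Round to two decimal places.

2715.95

Larkspur's profit: π_L = (456 - 4Q)q_L - (27q_L + 3q_L²). Setting ∂π_L/∂q_L = 0: 429 - 14q_L - 4(q_K) = 0.
Kestrel's first-order condition: 329 - 10q_K - 4(q_L) = 0.
Best responses: q_L = (429 - 4q_K)/14, q_K = (329 - 4q_L)/10.
Solving the pair: q_L = 1487/62, q_K = 1445/62.
Price P = 456 - 4·(1466/31) = 266.8387.
Kestrel's profit: 266.8387·(1445/62) - 127·(1445/62) - (1445/62)² = 2715.9534.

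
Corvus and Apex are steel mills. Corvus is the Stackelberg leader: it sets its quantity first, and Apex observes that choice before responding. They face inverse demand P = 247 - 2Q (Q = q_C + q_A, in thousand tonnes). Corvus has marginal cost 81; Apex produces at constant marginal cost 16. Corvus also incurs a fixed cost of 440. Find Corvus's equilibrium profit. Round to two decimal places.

Solve by backward induction. Given q_C, the follower Apex maximises π_A = (247 - 2q_C - 2q_A)q_A - 16q_A.
∂π_A/∂q_A = 231 - 2q_C - 4q_A = 0 gives the reaction function q_A = (231 - 2q_C)/4.
The leader anticipates this reaction. Substituting into P = 247 - 2Q gives P = 263/2 - q_C, so π_C = (263/2 - q_C)q_C - 81q_C.
Leader FOC: 101/2 - 2q_C = 0, so q_C = 101/4.
Then q_A = (231 - 2·(101/4))/4 = 361/8.
Price P = 247 - 2·(563/8) = 425/4.
Corvus's profit: (425/4 - 81)·(101/4) - 440 = 197.5625.

197.56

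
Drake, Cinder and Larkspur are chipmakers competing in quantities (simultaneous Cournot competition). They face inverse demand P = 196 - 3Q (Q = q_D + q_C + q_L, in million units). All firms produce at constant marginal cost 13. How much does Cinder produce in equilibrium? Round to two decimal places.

15.25

A representative firm's profit is π_i = q_i(196 - 3Q) - 13q_i.
Setting ∂π_i/∂q_i = 0 with rivals' quantities fixed: 183 - 6q_i - 3·Σ_{j≠i} q_j = 0.
With identical firms every q_j equals q_i, so Σ_{j≠i} q_j = 2q_i and 183 = 12q_i, giving q_i = 61/4.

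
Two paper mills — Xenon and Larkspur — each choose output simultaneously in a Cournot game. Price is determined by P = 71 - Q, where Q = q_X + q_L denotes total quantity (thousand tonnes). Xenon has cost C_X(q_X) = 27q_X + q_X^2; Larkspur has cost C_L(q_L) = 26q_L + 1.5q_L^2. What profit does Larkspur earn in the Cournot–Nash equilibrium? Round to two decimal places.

128.09

Xenon's profit: π_X = (71 - Q)q_X - (27q_X + q_X²). Setting ∂π_X/∂q_X = 0: 44 - 4q_X - (q_L) = 0.
Larkspur's first-order condition: 45 - 5q_L - (q_X) = 0.
Rearranging gives the reaction functions q_X = (44 - q_L)/4 and q_L = (45 - q_X)/5.
Solving the pair: q_X = 175/19, q_L = 136/19.
Price P = 71 - 311/19 = 1038/19.
Larkspur's profit: (1038/19)·(136/19) - 26·(136/19) - (3/2)(136/19)² = 128.0886.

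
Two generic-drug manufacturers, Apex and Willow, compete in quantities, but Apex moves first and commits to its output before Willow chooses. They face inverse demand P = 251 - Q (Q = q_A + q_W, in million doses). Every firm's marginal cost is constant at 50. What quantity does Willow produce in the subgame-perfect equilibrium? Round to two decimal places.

50.25

Solve by backward induction. Given q_A, the follower Willow maximises π_W = (251 - q_A - q_W)q_W - 50q_W.
Follower FOC: 201 - q_A - 2q_W = 0, so q_W(q_A) = (201 - q_A)/2.
The leader anticipates this reaction. Substituting into P = 251 - Q gives P = 301/2 - (1/2)q_A, so π_A = (301/2 - (1/2)q_A)q_A - 50q_A.
Maximising: ∂π_A/∂q_A = 201/2 - q_A = 0, giving q_A = 201/2.
Then q_W = (201 - 201/2)/2 = 201/4.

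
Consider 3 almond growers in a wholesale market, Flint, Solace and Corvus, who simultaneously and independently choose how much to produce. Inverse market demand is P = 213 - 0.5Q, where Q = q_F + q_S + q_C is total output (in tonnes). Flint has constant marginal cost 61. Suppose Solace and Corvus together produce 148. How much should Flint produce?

With rivals' combined output fixed at 148, Flint's profit is π_F = (213 - (1/2)·148 - (1/2)q_F)q_F - (61q_F) = (139 - (1/2)q_F)q_F - (61q_F).
∂π_F/∂q_F = 78 - q_F = 0, so q_F = 78.

78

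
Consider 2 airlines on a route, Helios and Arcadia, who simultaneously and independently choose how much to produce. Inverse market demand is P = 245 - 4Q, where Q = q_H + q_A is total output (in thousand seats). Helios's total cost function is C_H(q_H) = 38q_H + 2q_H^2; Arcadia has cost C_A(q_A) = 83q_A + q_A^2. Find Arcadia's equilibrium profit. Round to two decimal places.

575.75

Helios's profit: π_H = (245 - 4Q)q_H - (38q_H + 2q_H²). Setting ∂π_H/∂q_H = 0: 207 - 12q_H - 4(q_A) = 0.
Arcadia's first-order condition: 162 - 10q_A - 4(q_H) = 0.
Rearranging gives the reaction functions q_H = (207 - 4q_A)/12 and q_A = (162 - 4q_H)/10.
Substituting one into the other gives q_H = 711/52 and q_A = 279/26.
Price P = 245 - 4·(1269/52) = 1916/13.
Arcadia's profit: (1916/13)·(279/26) - 83·(279/26) - (279/26)² = 575.7470.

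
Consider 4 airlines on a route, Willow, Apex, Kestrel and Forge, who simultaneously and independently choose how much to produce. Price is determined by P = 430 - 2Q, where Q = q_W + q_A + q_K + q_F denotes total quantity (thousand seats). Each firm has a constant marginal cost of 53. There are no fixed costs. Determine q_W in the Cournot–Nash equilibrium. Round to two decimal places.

37.70

Each firm earns π_i = (430 - 2Q)q_i - 53q_i.
Setting ∂π_i/∂q_i = 0 with rivals' quantities fixed: 377 - 4q_i - 2·Σ_{j≠i} q_j = 0.
By symmetry each firm produces the same amount; substituting Σ_{j≠i} q_j = 3q_i yields q_i = 377/10.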